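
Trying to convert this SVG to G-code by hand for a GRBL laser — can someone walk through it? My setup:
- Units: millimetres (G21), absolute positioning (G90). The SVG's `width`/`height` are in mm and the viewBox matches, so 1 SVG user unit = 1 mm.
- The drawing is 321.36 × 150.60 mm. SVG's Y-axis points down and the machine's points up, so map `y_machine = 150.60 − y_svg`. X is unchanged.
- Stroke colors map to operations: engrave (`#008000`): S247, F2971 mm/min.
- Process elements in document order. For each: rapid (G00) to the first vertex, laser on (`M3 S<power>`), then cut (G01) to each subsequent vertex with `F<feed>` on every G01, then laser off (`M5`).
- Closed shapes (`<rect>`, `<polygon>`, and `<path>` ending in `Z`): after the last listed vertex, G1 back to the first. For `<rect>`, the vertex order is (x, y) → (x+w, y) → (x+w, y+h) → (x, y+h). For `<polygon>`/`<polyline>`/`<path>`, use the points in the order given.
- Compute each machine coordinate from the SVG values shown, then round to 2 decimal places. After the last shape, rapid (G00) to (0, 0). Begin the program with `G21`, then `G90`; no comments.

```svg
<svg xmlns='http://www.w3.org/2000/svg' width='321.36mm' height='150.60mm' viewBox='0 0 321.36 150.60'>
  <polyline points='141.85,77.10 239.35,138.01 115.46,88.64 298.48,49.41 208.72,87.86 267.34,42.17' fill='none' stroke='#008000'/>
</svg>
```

G21
G90
G00 X141.85 Y73.50
M3 S247
G01 X239.35 Y12.59 F2971
G01 X115.46 Y61.96 F2971
G01 X298.48 Y101.19 F2971
G01 X208.72 Y62.74 F2971
G01 X267.34 Y108.43 F2971
M5
G00 X0.00 Y0.00

Since the viewBox matches the mm dimensions, user units are millimetres directly. The only transform is the Y-flip y_m = 150.60 − y_svg.

Shape 1 is a open polyline drawn with `<polyline>`. Its stroke #008000 means engrave at S247, F2971. After flipping Y the toolpath is (141.85,73.50) → (239.35,12.59) → (115.46,61.96) → (298.48,101.19) → (208.72,62.74) → (267.34,108.43).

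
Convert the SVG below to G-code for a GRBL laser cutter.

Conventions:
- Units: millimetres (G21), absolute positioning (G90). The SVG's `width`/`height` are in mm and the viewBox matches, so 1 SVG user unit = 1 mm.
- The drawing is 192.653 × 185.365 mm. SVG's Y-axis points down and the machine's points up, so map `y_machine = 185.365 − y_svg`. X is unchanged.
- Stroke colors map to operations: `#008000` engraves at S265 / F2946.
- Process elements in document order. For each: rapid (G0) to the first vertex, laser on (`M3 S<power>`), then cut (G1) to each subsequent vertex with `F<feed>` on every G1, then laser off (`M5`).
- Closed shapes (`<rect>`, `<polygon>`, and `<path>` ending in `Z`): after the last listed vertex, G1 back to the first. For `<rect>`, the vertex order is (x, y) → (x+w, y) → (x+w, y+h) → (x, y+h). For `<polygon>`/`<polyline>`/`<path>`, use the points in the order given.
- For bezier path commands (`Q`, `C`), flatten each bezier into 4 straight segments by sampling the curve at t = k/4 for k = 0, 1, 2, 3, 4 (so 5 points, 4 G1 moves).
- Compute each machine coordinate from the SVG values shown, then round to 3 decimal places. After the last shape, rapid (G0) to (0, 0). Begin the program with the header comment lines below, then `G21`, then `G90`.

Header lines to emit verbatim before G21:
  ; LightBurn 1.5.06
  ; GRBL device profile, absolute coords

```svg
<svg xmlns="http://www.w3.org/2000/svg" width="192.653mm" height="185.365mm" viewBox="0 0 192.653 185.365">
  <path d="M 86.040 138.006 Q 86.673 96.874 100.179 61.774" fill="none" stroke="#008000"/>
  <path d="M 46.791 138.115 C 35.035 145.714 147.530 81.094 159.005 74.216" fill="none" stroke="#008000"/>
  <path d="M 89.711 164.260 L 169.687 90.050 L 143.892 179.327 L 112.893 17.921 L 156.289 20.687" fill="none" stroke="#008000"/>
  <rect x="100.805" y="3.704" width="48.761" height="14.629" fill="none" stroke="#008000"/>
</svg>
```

; LightBurn 1.5.06
; GRBL device profile, absolute coords
G21
G90
G0 X86.040 Y47.359
M3 S265
G1 X87.161 Y67.548 F2946
G1 X89.891 Y86.983 F2946
G1 X94.231 Y105.664 F2946
G1 X100.179 Y123.591 F2946
M5
G0 X46.791 Y47.250
M3 S265
G1 X57.751 Y53.061 F2946
G1 X94.186 Y73.771 F2946
G1 X134.977 Y97.195 F2946
G1 X159.005 Y111.149 F2946
M5
G0 X89.711 Y21.105
M3 S265
G1 X169.687 Y95.315 F2946
G1 X143.892 Y6.038 F2946
G1 X112.893 Y167.444 F2946
G1 X156.289 Y164.678 F2946
M5
G0 X100.805 Y181.661
M3 S265
G1 X149.566 Y181.661 F2946
G1 X149.566 Y167.032 F2946
G1 X100.805 Y167.032 F2946
G1 X100.805 Y181.661 F2946
M5
G0 X0.000 Y0.000

1 u = 1 mm; y_m = 185.365 − y.

[1] `<path>` quadratic bezier, #008000→engrave S265 F2946: (86.040,47.359) → (87.161,67.548) → (89.891,86.983) → (94.231,105.664) → (100.179,123.591)

[2] `<path>` cubic bezier, #008000→engrave S265 F2946: (46.791,47.250) → (57.751,53.061) → (94.186,73.771) → (134.977,97.195) → (159.005,111.149)

[3] `<path>` open polyline, #008000→engrave S265 F2946: (89.711,21.105) → (169.687,95.315) → (143.892,6.038) → (112.893,167.444) → (156.289,164.678)

[4] `<rect>` rectangle, #008000→engrave S265 F2946: (100.805,181.661) → (149.566,181.661) → (149.566,167.032) → (100.805,167.032) → (100.805,181.661) (closed)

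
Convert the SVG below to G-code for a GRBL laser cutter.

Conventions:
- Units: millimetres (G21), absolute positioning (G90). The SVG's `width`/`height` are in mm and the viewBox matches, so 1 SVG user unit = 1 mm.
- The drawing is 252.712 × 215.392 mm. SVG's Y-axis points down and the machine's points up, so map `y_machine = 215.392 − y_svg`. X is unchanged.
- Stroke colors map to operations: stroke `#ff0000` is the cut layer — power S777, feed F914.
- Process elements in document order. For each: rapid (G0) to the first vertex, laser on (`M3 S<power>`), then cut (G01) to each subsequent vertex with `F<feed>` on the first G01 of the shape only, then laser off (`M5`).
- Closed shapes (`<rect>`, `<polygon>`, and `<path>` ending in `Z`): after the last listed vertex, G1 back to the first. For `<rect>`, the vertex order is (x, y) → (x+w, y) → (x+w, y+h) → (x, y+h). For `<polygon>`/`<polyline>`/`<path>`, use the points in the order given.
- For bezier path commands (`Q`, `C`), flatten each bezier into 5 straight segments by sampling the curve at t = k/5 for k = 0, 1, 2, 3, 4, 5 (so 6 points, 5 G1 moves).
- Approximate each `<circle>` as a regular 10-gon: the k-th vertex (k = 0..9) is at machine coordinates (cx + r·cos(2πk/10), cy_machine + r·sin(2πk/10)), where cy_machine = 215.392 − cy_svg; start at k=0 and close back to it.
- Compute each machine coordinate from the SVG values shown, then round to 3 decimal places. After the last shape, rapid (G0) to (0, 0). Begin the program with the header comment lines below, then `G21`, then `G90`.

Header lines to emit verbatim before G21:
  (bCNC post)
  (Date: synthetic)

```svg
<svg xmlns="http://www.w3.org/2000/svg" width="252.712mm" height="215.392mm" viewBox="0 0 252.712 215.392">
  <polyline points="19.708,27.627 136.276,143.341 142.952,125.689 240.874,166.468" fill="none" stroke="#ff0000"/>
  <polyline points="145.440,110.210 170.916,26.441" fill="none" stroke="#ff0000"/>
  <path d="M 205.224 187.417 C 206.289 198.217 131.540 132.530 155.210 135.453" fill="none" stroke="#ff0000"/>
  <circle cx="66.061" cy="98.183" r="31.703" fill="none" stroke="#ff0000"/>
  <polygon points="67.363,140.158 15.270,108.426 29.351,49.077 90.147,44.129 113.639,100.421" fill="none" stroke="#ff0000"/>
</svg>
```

(bCNC post)
(Date: synthetic)
G21
G90
G0 X19.708 Y187.765
M3 S777
G01 X136.276 Y72.051 F914
G01 X142.952 Y89.703
G01 X240.874 Y48.924
M5
G0 X145.440 Y105.182
M3 S777
G01 X170.916 Y188.951 F914
M5
G0 X205.224 Y27.975
M3 S777
G01 X198.159 Y29.513 F914
G01 X181.262 Y42.443
G01 X162.896 Y59.800
G01 X151.424 Y74.620
G01 X155.210 Y79.939
M5
G0 X97.764 Y117.209
M3 S777
G01 X91.709 Y135.844 F914
G01 X75.858 Y147.360
G01 X56.264 Y147.360
G01 X40.413 Y135.844
G01 X34.358 Y117.209
G01 X40.413 Y98.574
G01 X56.264 Y87.058
G01 X75.858 Y87.058
G01 X91.709 Y98.574
G01 X97.764 Y117.209
M5
G0 X67.363 Y75.234
M3 S777
G01 X15.270 Y106.966 F914
G01 X29.351 Y166.315
G01 X90.147 Y171.263
G01 X113.639 Y114.971
G01 X67.363 Y75.234
M5
G0 X0.000 Y0.000

viewBox `0 0 252.712 215.392` with mm width/height → 1 unit = 1 mm. Flip: y_m = 215.392 − y_svg.

**Shape 1** — `<polyline>` open polyline, stroke `#ff0000` → cut (S777, F914). Machine vertices: (19.708,187.765) → (136.276,72.051) → (142.952,89.703) → (240.874,48.924). Open path.

**Shape 2** — `<polyline>` line segment, stroke `#ff0000` → cut (S777, F914). Machine vertices: (145.440,105.182) → (170.916,188.951). Open path.

**Shape 3** — `<path>` cubic bezier, stroke `#ff0000` → cut (S777, F914). Control points (SVG): P0=(205.224,187.417), P1=(206.289,198.217), P2=(131.540,132.530), P3=(155.210,135.453); sampled at t=k/5. Machine vertices: (205.224,27.975) → (198.159,29.513) → (181.262,42.443) → (162.896,59.800) → (151.424,74.620) → (155.210,79.939). Open path.

**Shape 4** — `<circle>` circle, stroke `#ff0000` → cut (S777, F914). Machine vertices: (97.764,117.209) → (91.709,135.844) → (75.858,147.360) → (56.264,147.360) → (40.413,135.844) → (34.358,117.209) → (40.413,98.574) → (56.264,87.058) → (75.858,87.058) → (91.709,98.574) → (97.764,117.209). Closed: final G1 returns to the first vertex.

**Shape 5** — `<polygon>` regular polygon, stroke `#ff0000` → cut (S777, F914). Machine vertices: (67.363,75.234) → (15.270,106.966) → (29.351,166.315) → (90.147,171.263) → (113.639,114.971) → (67.363,75.234). Closed: final G1 returns to the first vertex.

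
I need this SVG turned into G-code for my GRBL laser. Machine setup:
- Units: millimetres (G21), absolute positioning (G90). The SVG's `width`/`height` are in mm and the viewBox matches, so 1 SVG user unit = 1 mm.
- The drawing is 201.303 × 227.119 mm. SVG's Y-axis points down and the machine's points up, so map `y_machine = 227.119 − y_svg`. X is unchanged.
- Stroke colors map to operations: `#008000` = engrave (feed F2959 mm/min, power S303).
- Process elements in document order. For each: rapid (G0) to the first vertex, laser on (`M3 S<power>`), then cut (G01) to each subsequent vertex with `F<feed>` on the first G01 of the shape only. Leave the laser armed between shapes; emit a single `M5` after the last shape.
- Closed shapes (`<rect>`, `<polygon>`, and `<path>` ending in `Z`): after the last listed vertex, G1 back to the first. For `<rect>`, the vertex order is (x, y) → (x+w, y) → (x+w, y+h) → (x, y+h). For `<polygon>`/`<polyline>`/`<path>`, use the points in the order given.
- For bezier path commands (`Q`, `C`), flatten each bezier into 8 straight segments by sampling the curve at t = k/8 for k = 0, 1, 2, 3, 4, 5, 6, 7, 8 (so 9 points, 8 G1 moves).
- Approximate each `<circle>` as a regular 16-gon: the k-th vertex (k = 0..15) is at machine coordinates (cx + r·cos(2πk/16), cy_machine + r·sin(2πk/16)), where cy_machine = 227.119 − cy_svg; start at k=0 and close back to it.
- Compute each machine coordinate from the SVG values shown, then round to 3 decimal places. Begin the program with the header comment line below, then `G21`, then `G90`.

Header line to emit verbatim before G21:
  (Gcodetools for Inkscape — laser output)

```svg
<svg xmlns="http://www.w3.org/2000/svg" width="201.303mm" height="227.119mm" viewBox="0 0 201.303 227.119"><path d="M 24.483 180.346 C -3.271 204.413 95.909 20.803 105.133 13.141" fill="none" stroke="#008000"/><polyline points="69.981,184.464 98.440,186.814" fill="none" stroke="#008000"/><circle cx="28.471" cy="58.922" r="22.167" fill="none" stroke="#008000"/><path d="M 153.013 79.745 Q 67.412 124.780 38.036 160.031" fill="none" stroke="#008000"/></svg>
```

1 u = 1 mm; y_m = 227.119 − y.

[1] `<path>` cubic bezier, #008000→engrave S303 F2959: (24.483,46.773) → (19.602,46.733) → (24.079,61.668) → (35.372,87.081) → (50.941,118.477) → (68.243,151.360) → (84.737,181.235) → (97.881,203.606) → (105.133,213.978)

[2] `<polyline>` line segment, #008000→engrave S303 F2959: (69.981,42.655) → (98.440,40.305)

[3] `<circle>` circle, #008000→engrave S303 F2959: (50.638,168.197) → (48.951,176.680) → (44.145,183.871) → (36.954,188.677) → (28.471,190.364) → (19.988,188.677) → (12.797,183.871) → (7.991,176.680) → (6.304,168.197) → (7.991,159.714) → (12.797,152.523) → (19.988,147.717) → (28.471,146.030) → (36.954,147.717) → (44.145,152.523) → (48.951,159.714) → (50.638,168.197) (closed)

[4] `<path>` quadratic bezier, #008000→engrave S303 F2959: (153.013,147.374) → (132.491,136.268) → (113.727,125.468) → (96.719,114.974) → (81.468,104.785) → (67.975,94.902) → (56.238,85.325) → (46.259,76.054) → (38.036,67.088)

(Gcodetools for Inkscape — laser output)
G21
G90
G0 X24.483 Y46.773
M3 S303
G01 X19.602 Y46.733 F2959
G01 X24.079 Y61.668
G01 X35.372 Y87.081
G01 X50.941 Y118.477
G01 X68.243 Y151.360
G01 X84.737 Y181.235
G01 X97.881 Y203.606
G01 X105.133 Y213.978
G0 X69.981 Y42.655
M3 S303
G01 X98.440 Y40.305 F2959
G0 X50.638 Y168.197
M3 S303
G01 X48.951 Y176.680 F2959
G01 X44.145 Y183.871
G01 X36.954 Y188.677
G01 X28.471 Y190.364
G01 X19.988 Y188.677
G01 X12.797 Y183.871
G01 X7.991 Y176.680
G01 X6.304 Y168.197
G01 X7.991 Y159.714
G01 X12.797 Y152.523
G01 X19.988 Y147.717
G01 X28.471 Y146.030
G01 X36.954 Y147.717
G01 X44.145 Y152.523
G01 X48.951 Y159.714
G01 X50.638 Y168.197
G0 X153.013 Y147.374
M3 S303
G01 X132.491 Y136.268 F2959
G01 X113.727 Y125.468
G01 X96.719 Y114.974
G01 X81.468 Y104.785
G01 X67.975 Y94.902
G01 X56.238 Y85.325
G01 X46.259 Y76.054
G01 X38.036 Y67.088
M5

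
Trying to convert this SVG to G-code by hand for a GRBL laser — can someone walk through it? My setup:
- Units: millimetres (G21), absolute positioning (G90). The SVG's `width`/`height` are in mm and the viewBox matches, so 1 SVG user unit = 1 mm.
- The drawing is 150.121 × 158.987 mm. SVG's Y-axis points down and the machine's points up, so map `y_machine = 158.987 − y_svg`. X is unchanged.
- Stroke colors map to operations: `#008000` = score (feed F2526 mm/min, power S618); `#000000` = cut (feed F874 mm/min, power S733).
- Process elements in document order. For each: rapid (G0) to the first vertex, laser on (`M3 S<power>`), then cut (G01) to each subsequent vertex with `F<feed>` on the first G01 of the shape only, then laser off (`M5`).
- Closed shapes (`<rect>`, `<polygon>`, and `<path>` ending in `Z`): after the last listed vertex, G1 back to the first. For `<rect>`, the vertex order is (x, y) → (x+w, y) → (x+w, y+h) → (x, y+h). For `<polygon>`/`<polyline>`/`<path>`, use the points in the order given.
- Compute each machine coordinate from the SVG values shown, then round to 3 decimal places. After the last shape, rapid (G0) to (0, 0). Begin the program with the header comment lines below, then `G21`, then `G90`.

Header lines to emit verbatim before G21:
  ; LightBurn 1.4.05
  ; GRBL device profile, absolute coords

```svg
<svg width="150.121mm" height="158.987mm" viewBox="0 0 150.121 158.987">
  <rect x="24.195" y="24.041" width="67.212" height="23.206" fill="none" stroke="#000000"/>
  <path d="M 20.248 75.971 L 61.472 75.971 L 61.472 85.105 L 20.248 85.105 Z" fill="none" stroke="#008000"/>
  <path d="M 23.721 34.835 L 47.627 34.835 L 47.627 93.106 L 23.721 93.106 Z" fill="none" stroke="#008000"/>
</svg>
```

viewBox `0 0 150.121 158.987` with mm width/height → 1 unit = 1 mm. Flip: y_m = 158.987 − y_svg.

**Shape 1** — `<rect>` rectangle, stroke `#000000` → cut (S733, F874). Machine vertices: (24.195,134.946) → (91.407,134.946) → (91.407,111.740) → (24.195,111.740) → (24.195,134.946). Closed: final G1 returns to the first vertex.

**Shape 2** — `<path>` rectangle, stroke `#008000` → score (S618, F2526). Machine vertices: (20.248,83.016) → (61.472,83.016) → (61.472,73.882) → (20.248,73.882) → (20.248,83.016). Closed: final G1 returns to the first vertex.

**Shape 3** — `<path>` rectangle, stroke `#008000` → score (S618, F2526). Machine vertices: (23.721,124.152) → (47.627,124.152) → (47.627,65.881) → (23.721,65.881) → (23.721,124.152). Closed: final G1 returns to the first vertex.

; LightBurn 1.4.05
; GRBL device profile, absolute coords
G21
G90
G0 X24.195 Y134.946
M3 S733
G01 X91.407 Y134.946 F874
G01 X91.407 Y111.740
G01 X24.195 Y111.740
G01 X24.195 Y134.946
M5
G0 X20.248 Y83.016
M3 S618
G01 X61.472 Y83.016 F2526
G01 X61.472 Y73.882
G01 X20.248 Y73.882
G01 X20.248 Y83.016
M5
G0 X23.721 Y124.152
M3 S618
G01 X47.627 Y124.152 F2526
G01 X47.627 Y65.881
G01 X23.721 Y65.881
G01 X23.721 Y124.152
M5
G0 X0.000 Y0.000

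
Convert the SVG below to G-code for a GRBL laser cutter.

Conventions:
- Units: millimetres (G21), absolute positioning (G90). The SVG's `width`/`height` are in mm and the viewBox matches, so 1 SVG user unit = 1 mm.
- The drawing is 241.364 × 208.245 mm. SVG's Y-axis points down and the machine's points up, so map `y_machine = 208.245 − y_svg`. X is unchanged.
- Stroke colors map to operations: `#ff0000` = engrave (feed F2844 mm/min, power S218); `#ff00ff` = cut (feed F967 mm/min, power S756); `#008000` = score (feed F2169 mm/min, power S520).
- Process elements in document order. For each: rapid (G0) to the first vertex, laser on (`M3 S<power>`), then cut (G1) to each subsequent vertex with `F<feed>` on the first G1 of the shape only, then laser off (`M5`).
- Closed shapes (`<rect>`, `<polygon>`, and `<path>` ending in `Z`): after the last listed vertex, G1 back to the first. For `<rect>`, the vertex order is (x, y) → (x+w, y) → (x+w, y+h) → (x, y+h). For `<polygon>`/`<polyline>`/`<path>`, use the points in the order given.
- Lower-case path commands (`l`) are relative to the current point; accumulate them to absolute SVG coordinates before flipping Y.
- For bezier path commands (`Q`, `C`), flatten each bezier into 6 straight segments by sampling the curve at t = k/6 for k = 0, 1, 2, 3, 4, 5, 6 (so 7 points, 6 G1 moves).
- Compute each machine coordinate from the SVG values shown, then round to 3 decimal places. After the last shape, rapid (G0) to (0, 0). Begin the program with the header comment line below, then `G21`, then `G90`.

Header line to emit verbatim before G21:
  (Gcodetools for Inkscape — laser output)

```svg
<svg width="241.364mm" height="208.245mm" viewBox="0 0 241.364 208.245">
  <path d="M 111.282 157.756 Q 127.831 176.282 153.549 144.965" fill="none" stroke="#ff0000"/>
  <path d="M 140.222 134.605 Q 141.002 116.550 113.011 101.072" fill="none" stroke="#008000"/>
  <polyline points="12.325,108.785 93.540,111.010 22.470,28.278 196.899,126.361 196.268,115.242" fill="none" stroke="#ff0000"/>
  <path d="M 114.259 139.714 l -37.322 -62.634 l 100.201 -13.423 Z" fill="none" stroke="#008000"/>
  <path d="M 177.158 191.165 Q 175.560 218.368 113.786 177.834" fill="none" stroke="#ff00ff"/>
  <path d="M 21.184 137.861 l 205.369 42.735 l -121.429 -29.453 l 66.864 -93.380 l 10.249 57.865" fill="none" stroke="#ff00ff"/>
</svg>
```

1 u = 1 mm; y_m = 208.245 − y.

[1] `<path>` quadratic bezier, #ff0000→engrave S218 F2844: (111.282,50.489) → (117.053,45.698) → (123.333,43.676) → (130.123,44.424) → (137.422,47.940) → (145.231,54.226) → (153.549,63.280)

[2] `<path>` quadratic bezier, #008000→score S520 F2169: (140.222,73.640) → (139.683,79.587) → (137.545,85.390) → (133.809,91.051) → (128.475,96.568) → (121.542,101.942) → (113.011,107.173)

[3] `<polyline>` open polyline, #ff0000→engrave S218 F2844: (12.325,99.460) → (93.540,97.235) → (22.470,179.967) → (196.899,81.884) → (196.268,93.003)

[4] `<path>` closed polygon, #008000→score S520 F2169: (114.259,68.531) → (76.937,131.165) → (177.138,144.588) → (114.259,68.531) (closed)

[5] `<path>` quadratic bezier, #ff00ff→cut S756 F967: (177.158,17.080) → (174.954,9.894) → (169.406,6.471) → (160.516,6.811) → (148.282,10.915) → (132.706,18.781) → (113.786,30.411)

[6] `<path>` open polyline, #ff00ff→cut S756 F967: (21.184,70.384) → (226.553,27.649) → (105.124,57.102) → (171.988,150.482) → (182.237,92.617)

(Gcodetools for Inkscape — laser output)
G21
G90
G0 X111.282 Y50.489
M3 S218
G1 X117.053 Y45.698 F2844
G1 X123.333 Y43.676
G1 X130.123 Y44.424
G1 X137.422 Y47.940
G1 X145.231 Y54.226
G1 X153.549 Y63.280
M5
G0 X140.222 Y73.640
M3 S520
G1 X139.683 Y79.587 F2169
G1 X137.545 Y85.390
G1 X133.809 Y91.051
G1 X128.475 Y96.568
G1 X121.542 Y101.942
G1 X113.011 Y107.173
M5
G0 X12.325 Y99.460
M3 S218
G1 X93.540 Y97.235 F2844
G1 X22.470 Y179.967
G1 X196.899 Y81.884
G1 X196.268 Y93.003
M5
G0 X114.259 Y68.531
M3 S520
G1 X76.937 Y131.165 F2169
G1 X177.138 Y144.588
G1 X114.259 Y68.531
M5
G0 X177.158 Y17.080
M3 S756
G1 X174.954 Y9.894 F967
G1 X169.406 Y6.471
G1 X160.516 Y6.811
G1 X148.282 Y10.915
G1 X132.706 Y18.781
G1 X113.786 Y30.411
M5
G0 X21.184 Y70.384
M3 S756
G1 X226.553 Y27.649 F967
G1 X105.124 Y57.102
G1 X171.988 Y150.482
G1 X182.237 Y92.617
M5
G0 X0.000 Y0.000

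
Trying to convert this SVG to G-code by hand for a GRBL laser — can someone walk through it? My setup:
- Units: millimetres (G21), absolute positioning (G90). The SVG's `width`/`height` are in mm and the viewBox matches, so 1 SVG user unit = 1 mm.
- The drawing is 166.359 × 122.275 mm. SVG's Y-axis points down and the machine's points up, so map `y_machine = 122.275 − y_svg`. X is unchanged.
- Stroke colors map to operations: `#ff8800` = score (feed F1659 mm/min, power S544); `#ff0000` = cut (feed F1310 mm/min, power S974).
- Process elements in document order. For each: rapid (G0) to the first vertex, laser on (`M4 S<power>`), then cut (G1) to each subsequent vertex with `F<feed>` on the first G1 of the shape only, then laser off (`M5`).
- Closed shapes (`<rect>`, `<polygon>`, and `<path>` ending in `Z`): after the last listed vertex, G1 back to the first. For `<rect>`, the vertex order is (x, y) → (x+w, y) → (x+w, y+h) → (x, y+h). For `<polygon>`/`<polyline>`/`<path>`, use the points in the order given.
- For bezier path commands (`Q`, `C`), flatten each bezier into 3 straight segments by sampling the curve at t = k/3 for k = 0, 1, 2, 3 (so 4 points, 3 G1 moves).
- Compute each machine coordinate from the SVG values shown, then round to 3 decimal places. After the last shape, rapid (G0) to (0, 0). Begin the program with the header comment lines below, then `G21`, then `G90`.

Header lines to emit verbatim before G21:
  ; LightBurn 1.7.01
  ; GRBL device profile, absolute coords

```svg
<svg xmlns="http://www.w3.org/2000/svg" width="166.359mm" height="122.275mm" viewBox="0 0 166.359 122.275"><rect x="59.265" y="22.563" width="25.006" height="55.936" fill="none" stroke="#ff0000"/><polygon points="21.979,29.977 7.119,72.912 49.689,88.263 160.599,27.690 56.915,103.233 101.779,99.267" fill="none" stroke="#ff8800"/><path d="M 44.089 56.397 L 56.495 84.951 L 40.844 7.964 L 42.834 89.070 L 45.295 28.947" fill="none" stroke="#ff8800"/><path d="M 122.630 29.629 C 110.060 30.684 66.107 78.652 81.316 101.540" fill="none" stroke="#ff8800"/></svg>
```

1 u = 1 mm; y_m = 122.275 − y.

[1] `<rect>` rectangle, #ff0000→cut S974 F1310: (59.265,99.712) → (84.271,99.712) → (84.271,43.776) → (59.265,43.776) → (59.265,99.712) (closed)

[2] `<polygon>` closed polygon, #ff8800→score S544 F1659: (21.979,92.298) → (7.119,49.363) → (49.689,34.012) → (160.599,94.585) → (56.915,19.042) → (101.779,23.008) → (21.979,92.298) (closed)

[3] `<path>` open polyline, #ff8800→score S544 F1659: (44.089,65.878) → (56.495,37.324) → (40.844,114.311) → (42.834,33.205) → (45.295,93.328)

[4] `<path>` cubic bezier, #ff8800→score S544 F1659: (122.630,92.646) → (102.953,78.620) → (82.474,49.317) → (81.316,20.735)

; LightBurn 1.7.01
; GRBL device profile, absolute coords
G21
G90
G0 X59.265 Y99.712
M4 S974
G1 X84.271 Y99.712 F1310
G1 X84.271 Y43.776
G1 X59.265 Y43.776
G1 X59.265 Y99.712
M5
G0 X21.979 Y92.298
M4 S544
G1 X7.119 Y49.363 F1659
G1 X49.689 Y34.012
G1 X160.599 Y94.585
G1 X56.915 Y19.042
G1 X101.779 Y23.008
G1 X21.979 Y92.298
M5
G0 X44.089 Y65.878
M4 S544
G1 X56.495 Y37.324 F1659
G1 X40.844 Y114.311
G1 X42.834 Y33.205
G1 X45.295 Y93.328
M5
G0 X122.630 Y92.646
M4 S544
G1 X102.953 Y78.620 F1659
G1 X82.474 Y49.317
G1 X81.316 Y20.735
M5
G0 X0.000 Y0.000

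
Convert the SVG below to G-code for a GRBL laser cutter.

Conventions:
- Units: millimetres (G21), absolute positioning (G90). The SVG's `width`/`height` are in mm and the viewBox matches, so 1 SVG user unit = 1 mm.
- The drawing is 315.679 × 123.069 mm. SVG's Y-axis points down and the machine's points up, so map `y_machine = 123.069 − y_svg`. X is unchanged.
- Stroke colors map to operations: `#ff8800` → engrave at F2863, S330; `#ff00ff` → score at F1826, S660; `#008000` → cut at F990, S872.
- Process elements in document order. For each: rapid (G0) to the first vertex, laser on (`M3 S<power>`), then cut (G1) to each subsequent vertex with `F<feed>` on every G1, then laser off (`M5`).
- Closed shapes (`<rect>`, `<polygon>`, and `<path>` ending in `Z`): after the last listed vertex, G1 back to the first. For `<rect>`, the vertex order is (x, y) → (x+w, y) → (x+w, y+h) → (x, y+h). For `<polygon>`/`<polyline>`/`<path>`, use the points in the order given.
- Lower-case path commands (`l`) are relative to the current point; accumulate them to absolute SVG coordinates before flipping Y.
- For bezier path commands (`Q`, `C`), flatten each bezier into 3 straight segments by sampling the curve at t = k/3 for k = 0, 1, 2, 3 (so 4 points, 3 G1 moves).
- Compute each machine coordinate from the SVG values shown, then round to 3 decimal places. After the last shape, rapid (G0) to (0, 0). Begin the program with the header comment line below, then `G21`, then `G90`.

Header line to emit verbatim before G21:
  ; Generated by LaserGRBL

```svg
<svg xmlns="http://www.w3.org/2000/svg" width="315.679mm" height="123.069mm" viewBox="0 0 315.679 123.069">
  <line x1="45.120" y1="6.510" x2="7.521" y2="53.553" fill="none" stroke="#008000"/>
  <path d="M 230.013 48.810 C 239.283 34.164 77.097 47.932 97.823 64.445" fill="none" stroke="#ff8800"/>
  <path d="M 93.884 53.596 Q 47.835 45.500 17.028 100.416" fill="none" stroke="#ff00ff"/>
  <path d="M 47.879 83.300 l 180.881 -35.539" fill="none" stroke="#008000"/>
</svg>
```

1 u = 1 mm; y_m = 123.069 − y.

[1] `<line>` line segment, #008000→cut S872 F990: (45.120,116.559) → (7.521,69.516)

[2] `<path>` cubic bezier, #ff8800→engrave S330 F2863: (230.013,74.259) → (195.256,80.384) → (124.943,73.271) → (97.823,58.624)

[3] `<path>` quadratic bezier, #ff00ff→score S660 F1826: (93.884,69.473) → (64.878,67.869) → (39.260,52.262) → (17.028,22.653)

[4] `<path>` line segment, #008000→cut S872 F990: (47.879,39.769) → (228.760,75.308)

; Generated by LaserGRBL
G21
G90
G0 X45.120 Y116.559
M3 S872
G1 X7.521 Y69.516 F990
M5
G0 X230.013 Y74.259
M3 S330
G1 X195.256 Y80.384 F2863
G1 X124.943 Y73.271 F2863
G1 X97.823 Y58.624 F2863
M5
G0 X93.884 Y69.473
M3 S660
G1 X64.878 Y67.869 F1826
G1 X39.260 Y52.262 F1826
G1 X17.028 Y22.653 F1826
M5
G0 X47.879 Y39.769
M3 S872
G1 X228.760 Y75.308 F990
M5
G0 X0.000 Y0.000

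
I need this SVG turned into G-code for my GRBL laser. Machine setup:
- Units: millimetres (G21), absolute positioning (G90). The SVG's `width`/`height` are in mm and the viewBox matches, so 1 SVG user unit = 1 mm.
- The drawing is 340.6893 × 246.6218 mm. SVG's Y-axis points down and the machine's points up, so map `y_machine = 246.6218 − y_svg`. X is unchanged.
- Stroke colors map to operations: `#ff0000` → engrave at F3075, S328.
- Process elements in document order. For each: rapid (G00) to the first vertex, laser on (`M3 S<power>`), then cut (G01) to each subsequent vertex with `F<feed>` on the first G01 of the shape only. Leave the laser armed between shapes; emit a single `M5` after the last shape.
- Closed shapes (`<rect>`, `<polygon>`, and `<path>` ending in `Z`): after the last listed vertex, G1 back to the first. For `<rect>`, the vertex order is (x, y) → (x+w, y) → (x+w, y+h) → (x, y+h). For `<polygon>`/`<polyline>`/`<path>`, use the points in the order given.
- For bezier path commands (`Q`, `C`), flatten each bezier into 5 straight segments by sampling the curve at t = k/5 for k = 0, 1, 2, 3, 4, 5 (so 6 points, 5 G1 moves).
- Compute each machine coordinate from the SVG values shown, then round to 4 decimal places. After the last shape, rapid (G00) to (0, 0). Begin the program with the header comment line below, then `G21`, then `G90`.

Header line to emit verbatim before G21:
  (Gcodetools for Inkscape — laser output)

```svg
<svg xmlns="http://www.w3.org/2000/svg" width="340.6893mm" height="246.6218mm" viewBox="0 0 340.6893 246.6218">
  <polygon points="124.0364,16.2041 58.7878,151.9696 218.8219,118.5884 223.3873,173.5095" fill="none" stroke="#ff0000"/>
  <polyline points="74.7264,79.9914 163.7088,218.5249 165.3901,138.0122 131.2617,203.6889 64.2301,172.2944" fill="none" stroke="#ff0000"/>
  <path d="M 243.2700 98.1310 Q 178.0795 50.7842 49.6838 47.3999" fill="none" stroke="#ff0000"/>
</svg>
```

(Gcodetools for Inkscape — laser output)
G21
G90
G00 X124.0364 Y230.4177
M3 S328
G01 X58.7878 Y94.6522 F3075
G01 X218.8219 Y128.0334
G01 X223.3873 Y73.1123
G01 X124.0364 Y230.4177
G00 X74.7264 Y166.6304
M3 S328
G01 X163.7088 Y28.0969 F3075
G01 X165.3901 Y108.6096
G01 X131.2617 Y42.9329
G01 X64.2301 Y74.3274
G00 X243.2700 Y148.4908
M3 S328
G01 X214.6656 Y165.6710 F3075
G01 X181.0048 Y179.3342
G01 X142.2875 Y189.4805
G01 X98.5139 Y196.1097
G01 X49.6838 Y199.2219
M5
G00 X0.0000 Y0.0000

1 u = 1 mm; y_m = 246.6218 − y.

[1] `<polygon>` closed polygon, #ff0000→engrave S328 F3075: (124.0364,230.4177) → (58.7878,94.6522) → (218.8219,128.0334) → (223.3873,73.1123) → (124.0364,230.4177) (closed)

[2] `<polyline>` open polyline, #ff0000→engrave S328 F3075: (74.7264,166.6304) → (163.7088,28.0969) → (165.3901,108.6096) → (131.2617,42.9329) → (64.2301,74.3274)

[3] `<path>` quadratic bezier, #ff0000→engrave S328 F3075: (243.2700,148.4908) → (214.6656,165.6710) → (181.0048,179.3342) → (142.2875,189.4805) → (98.5139,196.1097) → (49.6838,199.2219)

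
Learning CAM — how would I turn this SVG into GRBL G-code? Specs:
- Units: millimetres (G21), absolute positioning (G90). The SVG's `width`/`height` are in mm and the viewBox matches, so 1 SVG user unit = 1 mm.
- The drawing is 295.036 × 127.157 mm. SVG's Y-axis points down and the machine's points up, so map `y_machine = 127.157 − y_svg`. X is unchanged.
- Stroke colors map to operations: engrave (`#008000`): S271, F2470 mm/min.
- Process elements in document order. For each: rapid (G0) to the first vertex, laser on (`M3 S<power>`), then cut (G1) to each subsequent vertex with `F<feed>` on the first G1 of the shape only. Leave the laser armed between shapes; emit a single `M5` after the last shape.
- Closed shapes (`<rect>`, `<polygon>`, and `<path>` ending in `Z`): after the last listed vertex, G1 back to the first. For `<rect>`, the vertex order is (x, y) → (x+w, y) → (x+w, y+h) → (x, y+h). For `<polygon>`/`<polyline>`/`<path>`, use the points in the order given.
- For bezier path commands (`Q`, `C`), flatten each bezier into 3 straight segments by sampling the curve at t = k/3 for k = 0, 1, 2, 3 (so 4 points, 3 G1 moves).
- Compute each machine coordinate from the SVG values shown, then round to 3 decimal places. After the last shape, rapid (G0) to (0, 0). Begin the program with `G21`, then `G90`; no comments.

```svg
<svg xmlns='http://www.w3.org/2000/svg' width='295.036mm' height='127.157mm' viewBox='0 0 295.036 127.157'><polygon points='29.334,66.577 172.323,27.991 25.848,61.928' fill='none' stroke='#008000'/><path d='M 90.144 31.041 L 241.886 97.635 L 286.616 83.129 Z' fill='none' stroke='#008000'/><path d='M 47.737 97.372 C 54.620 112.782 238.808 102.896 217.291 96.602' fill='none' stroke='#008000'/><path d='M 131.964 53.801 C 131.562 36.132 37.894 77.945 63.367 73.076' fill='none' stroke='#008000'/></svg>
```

Since the viewBox matches the mm dimensions, user units are millimetres directly. The only transform is the Y-flip y_m = 127.157 − y_svg.

Shape 1 is a closed polygon drawn with `<polygon>`. Its stroke #008000 means engrave at S271, F2470. After flipping Y the toolpath is (29.334,60.580) → (172.323,99.166) → (25.848,65.229) → (29.334,60.580), returning to the start.

Shape 2 is a closed polygon drawn with `<path>`. Its stroke #008000 means engrave at S271, F2470. After flipping Y the toolpath is (90.144,96.116) → (241.886,29.522) → (286.616,44.028) → (90.144,96.116), returning to the start.

Shape 3 is a cubic bezier drawn with `<path>`. Its stroke #008000 means engrave at S271, F2470. After flipping Y the toolpath is (47.737,29.785) → (99.536,21.737) → (184.425,24.134) → (217.291,30.555).

Shape 4 is a cubic bezier drawn with `<path>`. Its stroke #008000 means engrave at S271, F2470. After flipping Y the toolpath is (131.964,73.356) → (108.340,75.130) → (69.741,60.841) → (63.367,54.081).

G21
G90
G0 X29.334 Y60.580
M3 S271
G1 X172.323 Y99.166 F2470
G1 X25.848 Y65.229
G1 X29.334 Y60.580
G0 X90.144 Y96.116
M3 S271
G1 X241.886 Y29.522 F2470
G1 X286.616 Y44.028
G1 X90.144 Y96.116
G0 X47.737 Y29.785
M3 S271
G1 X99.536 Y21.737 F2470
G1 X184.425 Y24.134
G1 X217.291 Y30.555
G0 X131.964 Y73.356
M3 S271
G1 X108.340 Y75.130 F2470
G1 X69.741 Y60.841
G1 X63.367 Y54.081
M5
G0 X0.000 Y0.000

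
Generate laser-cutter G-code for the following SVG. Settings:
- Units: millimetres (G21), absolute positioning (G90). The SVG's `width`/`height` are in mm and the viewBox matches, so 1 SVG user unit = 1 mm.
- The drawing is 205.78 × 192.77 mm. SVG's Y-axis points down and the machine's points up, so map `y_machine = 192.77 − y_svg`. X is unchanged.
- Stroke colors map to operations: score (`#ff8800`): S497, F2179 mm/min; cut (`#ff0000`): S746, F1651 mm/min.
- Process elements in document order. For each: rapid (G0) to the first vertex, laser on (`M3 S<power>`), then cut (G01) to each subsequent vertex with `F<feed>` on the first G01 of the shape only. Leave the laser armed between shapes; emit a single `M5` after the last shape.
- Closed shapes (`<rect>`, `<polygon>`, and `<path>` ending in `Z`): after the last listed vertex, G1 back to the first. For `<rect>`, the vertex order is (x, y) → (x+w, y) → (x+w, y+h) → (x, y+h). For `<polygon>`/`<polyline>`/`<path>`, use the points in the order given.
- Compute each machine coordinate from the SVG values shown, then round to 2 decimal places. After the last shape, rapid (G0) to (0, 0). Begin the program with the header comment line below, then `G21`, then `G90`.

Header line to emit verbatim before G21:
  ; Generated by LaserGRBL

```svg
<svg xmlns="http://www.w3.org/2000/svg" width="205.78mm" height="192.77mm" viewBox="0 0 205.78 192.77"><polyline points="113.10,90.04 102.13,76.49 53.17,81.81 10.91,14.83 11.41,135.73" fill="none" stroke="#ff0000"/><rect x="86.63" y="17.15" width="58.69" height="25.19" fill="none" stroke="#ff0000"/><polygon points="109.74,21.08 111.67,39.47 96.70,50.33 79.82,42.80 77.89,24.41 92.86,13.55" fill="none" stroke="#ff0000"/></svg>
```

; Generated by LaserGRBL
G21
G90
G0 X113.10 Y102.73
M3 S746
G01 X102.13 Y116.28 F1651
G01 X53.17 Y110.96
G01 X10.91 Y177.94
G01 X11.41 Y57.04
G0 X86.63 Y175.62
M3 S746
G01 X145.32 Y175.62 F1651
G01 X145.32 Y150.43
G01 X86.63 Y150.43
G01 X86.63 Y175.62
G0 X109.74 Y171.69
M3 S746
G01 X111.67 Y153.30 F1651
G01 X96.70 Y142.44
G01 X79.82 Y149.97
G01 X77.89 Y168.36
G01 X92.86 Y179.22
G01 X109.74 Y171.69
M5
G0 X0.00 Y0.00

viewBox `0 0 205.78 192.77` with mm width/height → 1 unit = 1 mm. Flip: y_m = 192.77 − y_svg.

**Shape 1** — `<polyline>` open polyline, stroke `#ff0000` → cut (S746, F1651). Machine vertices: (113.10,102.73) → (102.13,116.28) → (53.17,110.96) → (10.91,177.94) → (11.41,57.04). Open path.

**Shape 2** — `<rect>` rectangle, stroke `#ff0000` → cut (S746, F1651). Machine vertices: (86.63,175.62) → (145.32,175.62) → (145.32,150.43) → (86.63,150.43) → (86.63,175.62). Closed: final G1 returns to the first vertex.

**Shape 3** — `<polygon>` regular polygon, stroke `#ff0000` → cut (S746, F1651). Machine vertices: (109.74,171.69) → (111.67,153.30) → (96.70,142.44) → (79.82,149.97) → (77.89,168.36) → (92.86,179.22) → (109.74,171.69). Closed: final G1 returns to the first vertex.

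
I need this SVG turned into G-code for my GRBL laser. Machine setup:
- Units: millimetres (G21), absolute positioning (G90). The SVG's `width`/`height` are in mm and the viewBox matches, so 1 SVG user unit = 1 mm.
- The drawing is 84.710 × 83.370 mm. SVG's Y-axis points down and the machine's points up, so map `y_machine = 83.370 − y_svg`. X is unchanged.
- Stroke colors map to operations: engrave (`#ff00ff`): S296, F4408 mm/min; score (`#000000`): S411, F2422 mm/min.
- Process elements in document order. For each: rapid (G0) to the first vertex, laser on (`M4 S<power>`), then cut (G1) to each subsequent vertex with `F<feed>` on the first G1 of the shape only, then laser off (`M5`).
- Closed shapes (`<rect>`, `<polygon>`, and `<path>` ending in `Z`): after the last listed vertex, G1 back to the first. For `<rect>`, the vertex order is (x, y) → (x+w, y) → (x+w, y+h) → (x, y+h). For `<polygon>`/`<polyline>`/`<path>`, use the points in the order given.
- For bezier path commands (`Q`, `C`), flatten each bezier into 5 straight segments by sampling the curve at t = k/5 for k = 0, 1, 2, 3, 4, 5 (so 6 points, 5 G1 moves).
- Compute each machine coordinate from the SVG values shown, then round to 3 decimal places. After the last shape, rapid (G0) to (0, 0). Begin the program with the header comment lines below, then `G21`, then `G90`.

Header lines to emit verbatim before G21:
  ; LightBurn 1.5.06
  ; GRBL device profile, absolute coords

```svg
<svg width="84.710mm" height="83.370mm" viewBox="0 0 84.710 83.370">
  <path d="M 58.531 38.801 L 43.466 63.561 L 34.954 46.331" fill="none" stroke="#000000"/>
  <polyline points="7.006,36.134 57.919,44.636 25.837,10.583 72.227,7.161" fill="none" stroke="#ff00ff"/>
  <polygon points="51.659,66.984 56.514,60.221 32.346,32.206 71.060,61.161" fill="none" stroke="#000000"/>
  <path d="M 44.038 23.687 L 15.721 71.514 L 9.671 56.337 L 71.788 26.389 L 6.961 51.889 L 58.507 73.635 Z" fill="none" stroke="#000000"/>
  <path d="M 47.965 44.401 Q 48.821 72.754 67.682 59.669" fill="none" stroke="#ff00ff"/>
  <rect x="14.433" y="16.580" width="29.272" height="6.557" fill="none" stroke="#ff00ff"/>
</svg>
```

; LightBurn 1.5.06
; GRBL device profile, absolute coords
G21
G90
G0 X58.531 Y44.569
M4 S411
G1 X43.466 Y19.809 F2422
G1 X34.954 Y37.039
M5
G0 X7.006 Y47.236
M4 S296
G1 X57.919 Y38.734 F4408
G1 X25.837 Y72.787
G1 X72.227 Y76.209
M5
G0 X51.659 Y16.386
M4 S411
G1 X56.514 Y23.149 F2422
G1 X32.346 Y51.164
G1 X71.060 Y22.209
G1 X51.659 Y16.386
M5
G0 X44.038 Y59.683
M4 S411
G1 X15.721 Y11.856 F2422
G1 X9.671 Y27.033
G1 X71.788 Y56.981
G1 X6.961 Y31.481
G1 X58.507 Y9.735
G1 X44.038 Y59.683
M5
G0 X47.965 Y38.969
M4 S296
G1 X49.028 Y29.285 F4408
G1 X51.531 Y22.917
G1 X55.474 Y19.863
G1 X60.858 Y20.125
G1 X67.682 Y23.701
M5
G0 X14.433 Y66.790
M4 S296
G1 X43.705 Y66.790 F4408
G1 X43.705 Y60.233
G1 X14.433 Y60.233
G1 X14.433 Y66.790
M5
G0 X0.000 Y0.000

viewBox `0 0 84.710 83.370` with mm width/height → 1 unit = 1 mm. Flip: y_m = 83.370 − y_svg.

**Shape 1** — `<path>` open polyline, stroke `#000000` → score (S411, F2422). Machine vertices: (58.531,44.569) → (43.466,19.809) → (34.954,37.039). Open path.

**Shape 2** — `<polyline>` open polyline, stroke `#ff00ff` → engrave (S296, F4408). Machine vertices: (7.006,47.236) → (57.919,38.734) → (25.837,72.787) → (72.227,76.209). Open path.

**Shape 3** — `<polygon>` closed polygon, stroke `#000000` → score (S411, F2422). Machine vertices: (51.659,16.386) → (56.514,23.149) → (32.346,51.164) → (71.060,22.209) → (51.659,16.386). Closed: final G1 returns to the first vertex.

**Shape 4** — `<path>` closed polygon, stroke `#000000` → score (S411, F2422). Machine vertices: (44.038,59.683) → (15.721,11.856) → (9.671,27.033) → (71.788,56.981) → (6.961,31.481) → (58.507,9.735) → (44.038,59.683). Closed: final G1 returns to the first vertex.

**Shape 5** — `<path>` quadratic bezier, stroke `#ff00ff` → engrave (S296, F4408). Control points (SVG): P0=(47.965,44.401), P1=(48.821,72.754), P2=(67.682,59.669); sampled at t=k/5. Machine vertices: (47.965,38.969) → (49.028,29.285) → (51.531,22.917) → (55.474,19.863) → (60.858,20.125) → (67.682,23.701). Open path.

**Shape 6** — `<rect>` rectangle, stroke `#ff00ff` → engrave (S296, F4408). Machine vertices: (14.433,66.790) → (43.705,66.790) → (43.705,60.233) → (14.433,60.233) → (14.433,66.790). Closed: final G1 returns to the first vertex.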